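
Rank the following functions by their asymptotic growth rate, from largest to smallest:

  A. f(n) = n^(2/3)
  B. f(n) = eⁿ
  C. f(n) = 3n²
B > C > A

Comparing growth rates:
B = eⁿ is O(eⁿ)
C = 3n² is O(n²)
A = n^(2/3) is O(n^(2/3))

Therefore, the order from fastest to slowest is: B > C > A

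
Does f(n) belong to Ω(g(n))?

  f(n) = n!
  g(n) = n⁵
True

f(n) = n! is O(n!), and g(n) = n⁵ is O(n⁵).
Since O(n!) grows at least as fast as O(n⁵), f(n) = Ω(g(n)) is true.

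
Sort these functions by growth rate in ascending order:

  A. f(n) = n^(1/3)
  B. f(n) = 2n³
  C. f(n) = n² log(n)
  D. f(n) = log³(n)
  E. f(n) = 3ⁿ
D < A < C < B < E

Comparing growth rates:
D = log³(n) is O(log³ n)
A = n^(1/3) is O(n^(1/3))
C = n² log(n) is O(n² log n)
B = 2n³ is O(n³)
E = 3ⁿ is O(3ⁿ)

Therefore, the order from slowest to fastest is: D < A < C < B < E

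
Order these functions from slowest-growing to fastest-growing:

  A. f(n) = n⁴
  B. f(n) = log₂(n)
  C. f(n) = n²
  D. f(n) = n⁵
B < C < A < D

Comparing growth rates:
B = log₂(n) is O(log n)
C = n² is O(n²)
A = n⁴ is O(n⁴)
D = n⁵ is O(n⁵)

Therefore, the order from slowest to fastest is: B < C < A < D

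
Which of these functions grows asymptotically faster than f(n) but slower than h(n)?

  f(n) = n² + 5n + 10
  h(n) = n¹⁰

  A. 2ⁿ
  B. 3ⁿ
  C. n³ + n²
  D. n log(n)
C

We need g(n) with n² + 5n + 10 = o(g(n)) and g(n) = o(n¹⁰), i.e. O(n²) ≺ g ≺ O(n¹⁰).
Check each option:
  A. 2ⁿ — O(2ⁿ) does not grow strictly slower than h(n)
  B. 3ⁿ — O(3ⁿ) does not grow strictly slower than h(n)
  C. n³ + n² — O(n³) is strictly between O(n²) and O(n¹⁰) ✓
  D. n log(n) — O(n log n) does not grow strictly faster than f(n)

Only option C (n³ + n²) lies strictly between.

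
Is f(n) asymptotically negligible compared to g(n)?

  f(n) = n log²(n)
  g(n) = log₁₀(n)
False

f(n) = n log²(n) is O(n log² n), and g(n) = log₁₀(n) is O(log n).
Since O(n log² n) grows faster than or equal to O(log n), f(n) = o(g(n)) is false.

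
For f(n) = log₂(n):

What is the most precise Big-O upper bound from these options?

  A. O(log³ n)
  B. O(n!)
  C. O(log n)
C

f(n) = log₂(n) is O(log n).
All listed options are valid Big-O bounds (upper bounds),
but O(log n) is the tightest (smallest valid bound).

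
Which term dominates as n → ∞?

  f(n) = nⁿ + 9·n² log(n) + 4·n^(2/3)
nⁿ

Looking at each term:
  - nⁿ is O(nⁿ)
  - 9·n² log(n) is O(n² log n)
  - 4·n^(2/3) is O(n^(2/3))

The term nⁿ (O(nⁿ)) grows fastest and dominates all others.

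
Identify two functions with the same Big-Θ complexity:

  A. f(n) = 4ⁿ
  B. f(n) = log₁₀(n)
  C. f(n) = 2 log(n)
B and C

Examining each function:
  A. 4ⁿ is O(4ⁿ)
  B. log₁₀(n) is O(log n)
  C. 2 log(n) is O(log n)

Functions B and C both have the same complexity class.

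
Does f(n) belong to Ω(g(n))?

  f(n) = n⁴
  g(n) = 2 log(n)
True

f(n) = n⁴ is O(n⁴), and g(n) = 2 log(n) is O(log n).
Since O(n⁴) grows at least as fast as O(log n), f(n) = Ω(g(n)) is true.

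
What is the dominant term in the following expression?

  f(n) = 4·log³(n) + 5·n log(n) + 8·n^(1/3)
5·n log(n)

Looking at each term:
  - 4·log³(n) is O(log³ n)
  - 5·n log(n) is O(n log n)
  - 8·n^(1/3) is O(n^(1/3))

The term 5·n log(n) (O(n log n)) grows fastest and dominates all others.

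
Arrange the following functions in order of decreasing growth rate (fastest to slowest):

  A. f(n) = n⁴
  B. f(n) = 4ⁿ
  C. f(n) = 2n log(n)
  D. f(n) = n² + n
B > A > D > C

Comparing growth rates:
B = 4ⁿ is O(4ⁿ)
A = n⁴ is O(n⁴)
D = n² + n is O(n²)
C = 2n log(n) is O(n log n)

Therefore, the order from fastest to slowest is: B > A > D > C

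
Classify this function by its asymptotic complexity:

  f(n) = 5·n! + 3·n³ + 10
O(n!)

The dominant term in 5·n! + 3·n³ + 10 is 5·n!, which is Θ(n!).
Lower-order terms (3·n³, 10) are asymptotically negligible.
Constants are absorbed, so the tightest bound is O(n!).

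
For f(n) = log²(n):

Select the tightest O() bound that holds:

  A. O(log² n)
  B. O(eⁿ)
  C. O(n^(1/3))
A

f(n) = log²(n) is O(log² n).
All listed options are valid Big-O bounds (upper bounds),
but O(log² n) is the tightest (smallest valid bound).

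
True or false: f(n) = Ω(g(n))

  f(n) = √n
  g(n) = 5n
False

f(n) = √n is O(√n), and g(n) = 5n is O(n).
Since O(√n) grows slower than O(n), f(n) = Ω(g(n)) is false.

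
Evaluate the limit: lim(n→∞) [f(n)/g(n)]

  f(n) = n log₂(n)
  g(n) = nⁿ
0

Since n log₂(n) (O(n log n)) grows slower than nⁿ (O(nⁿ)),
the ratio f(n)/g(n) → 0 as n → ∞.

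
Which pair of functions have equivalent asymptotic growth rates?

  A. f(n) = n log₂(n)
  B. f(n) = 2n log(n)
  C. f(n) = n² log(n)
A and B

Examining each function:
  A. n log₂(n) is O(n log n)
  B. 2n log(n) is O(n log n)
  C. n² log(n) is O(n² log n)

Functions A and B both have the same complexity class.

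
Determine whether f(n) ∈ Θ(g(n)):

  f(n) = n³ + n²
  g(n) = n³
True

f(n) = n³ + n² and g(n) = n³ are both O(n³).
Since they have the same asymptotic growth rate, f(n) = Θ(g(n)) is true.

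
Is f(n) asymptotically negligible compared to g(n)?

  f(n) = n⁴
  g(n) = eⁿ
True

f(n) = n⁴ is O(n⁴), and g(n) = eⁿ is O(eⁿ).
Since O(n⁴) grows strictly slower than O(eⁿ), f(n) = o(g(n)) is true.
This means lim(n→∞) f(n)/g(n) = 0.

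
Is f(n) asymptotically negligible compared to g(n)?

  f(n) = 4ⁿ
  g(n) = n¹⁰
False

f(n) = 4ⁿ is O(4ⁿ), and g(n) = n¹⁰ is O(n¹⁰).
Since O(4ⁿ) grows faster than or equal to O(n¹⁰), f(n) = o(g(n)) is false.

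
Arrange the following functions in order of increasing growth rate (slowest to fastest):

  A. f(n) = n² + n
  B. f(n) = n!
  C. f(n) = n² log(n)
A < C < B

Comparing growth rates:
A = n² + n is O(n²)
C = n² log(n) is O(n² log n)
B = n! is O(n!)

Therefore, the order from slowest to fastest is: A < C < B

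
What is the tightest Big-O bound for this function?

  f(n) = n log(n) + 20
O(n log n)

The dominant term in n log(n) + 20 is n log(n), which is Θ(n log n).
Lower-order terms (20) are asymptotically negligible.
Constants are absorbed, so the tightest bound is O(n log n).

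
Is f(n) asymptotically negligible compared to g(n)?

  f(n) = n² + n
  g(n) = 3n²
False

f(n) = n² + n is O(n²), and g(n) = 3n² is O(n²).
Since they have the same growth rate, f(n) = o(g(n)) is false.
(f = o(g) requires f to grow strictly slower, not equal.)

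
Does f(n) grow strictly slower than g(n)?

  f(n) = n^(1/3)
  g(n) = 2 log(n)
False

f(n) = n^(1/3) is O(n^(1/3)), and g(n) = 2 log(n) is O(log n).
Since O(n^(1/3)) grows faster than or equal to O(log n), f(n) = o(g(n)) is false.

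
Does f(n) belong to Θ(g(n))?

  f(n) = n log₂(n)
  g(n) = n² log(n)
False

f(n) = n log₂(n) is O(n log n), and g(n) = n² log(n) is O(n² log n).
Since they have different growth rates, f(n) = Θ(g(n)) is false.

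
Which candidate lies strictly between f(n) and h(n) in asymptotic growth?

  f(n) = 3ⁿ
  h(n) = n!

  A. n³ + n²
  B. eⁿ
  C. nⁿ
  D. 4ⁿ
D

We need g(n) with 3ⁿ = o(g(n)) and g(n) = o(n!), i.e. O(3ⁿ) ≺ g ≺ O(n!).
Check each option:
  A. n³ + n² — O(n³) does not grow strictly faster than f(n)
  B. eⁿ — O(eⁿ) does not grow strictly faster than f(n)
  C. nⁿ — O(nⁿ) does not grow strictly slower than h(n)
  D. 4ⁿ — O(4ⁿ) is strictly between O(3ⁿ) and O(n!) ✓

Only option D (4ⁿ) lies strictly between.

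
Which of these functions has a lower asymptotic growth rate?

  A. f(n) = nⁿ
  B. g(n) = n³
B

f(n) = nⁿ is O(nⁿ), while g(n) = n³ is O(n³).
Since O(n³) grows slower than O(nⁿ), g(n) is dominated.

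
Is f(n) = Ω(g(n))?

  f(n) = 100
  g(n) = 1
True

f(n) = 100 and g(n) = 1 are both O(1).
Big-Ω permits equal growth rates (f ≥ c·g for some c > 0), so f(n) = Ω(g(n)) is true.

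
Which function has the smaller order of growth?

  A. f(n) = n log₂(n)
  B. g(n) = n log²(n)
A

f(n) = n log₂(n) is O(n log n), while g(n) = n log²(n) is O(n log² n).
Since O(n log n) grows slower than O(n log² n), f(n) is dominated.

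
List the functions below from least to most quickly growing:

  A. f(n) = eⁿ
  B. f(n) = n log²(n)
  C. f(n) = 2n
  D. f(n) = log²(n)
D < C < B < A

Comparing growth rates:
D = log²(n) is O(log² n)
C = 2n is O(n)
B = n log²(n) is O(n log² n)
A = eⁿ is O(eⁿ)

Therefore, the order from slowest to fastest is: D < C < B < A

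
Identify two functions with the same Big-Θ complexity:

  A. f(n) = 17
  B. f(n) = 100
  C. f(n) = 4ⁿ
A and B

Examining each function:
  A. 17 is O(1)
  B. 100 is O(1)
  C. 4ⁿ is O(4ⁿ)

Functions A and B both have the same complexity class.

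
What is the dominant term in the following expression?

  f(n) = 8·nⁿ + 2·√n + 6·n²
8·nⁿ

Looking at each term:
  - 8·nⁿ is O(nⁿ)
  - 2·√n is O(√n)
  - 6·n² is O(n²)

The term 8·nⁿ (O(nⁿ)) grows fastest and dominates all others.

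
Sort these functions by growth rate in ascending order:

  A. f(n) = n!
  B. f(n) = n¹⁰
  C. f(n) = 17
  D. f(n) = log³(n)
C < D < B < A

Comparing growth rates:
C = 17 is O(1)
D = log³(n) is O(log³ n)
B = n¹⁰ is O(n¹⁰)
A = n! is O(n!)

Therefore, the order from slowest to fastest is: C < D < B < A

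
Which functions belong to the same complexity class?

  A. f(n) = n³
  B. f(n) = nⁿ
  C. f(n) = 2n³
A and C

Examining each function:
  A. n³ is O(n³)
  B. nⁿ is O(nⁿ)
  C. 2n³ is O(n³)

Functions A and C both have the same complexity class.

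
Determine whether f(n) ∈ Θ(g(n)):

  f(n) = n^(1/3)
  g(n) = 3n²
False

f(n) = n^(1/3) is O(n^(1/3)), and g(n) = 3n² is O(n²).
Since they have different growth rates, f(n) = Θ(g(n)) is false.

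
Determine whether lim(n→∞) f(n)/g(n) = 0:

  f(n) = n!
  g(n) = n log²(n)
False

f(n) = n! is O(n!), and g(n) = n log²(n) is O(n log² n).
Since O(n!) grows faster than or equal to O(n log² n), f(n) = o(g(n)) is false.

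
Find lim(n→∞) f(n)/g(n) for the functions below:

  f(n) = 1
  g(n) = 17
1/17

Since 1 and 17 have the same growth rate (O(1)),
the ratio converges to a constant: 1/17.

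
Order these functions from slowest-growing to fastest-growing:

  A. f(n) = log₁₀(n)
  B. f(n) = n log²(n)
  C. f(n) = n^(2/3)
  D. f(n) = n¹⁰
A < C < B < D

Comparing growth rates:
A = log₁₀(n) is O(log n)
C = n^(2/3) is O(n^(2/3))
B = n log²(n) is O(n log² n)
D = n¹⁰ is O(n¹⁰)

Therefore, the order from slowest to fastest is: A < C < B < D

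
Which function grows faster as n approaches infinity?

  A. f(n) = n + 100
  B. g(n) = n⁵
B

f(n) = n + 100 is O(n), while g(n) = n⁵ is O(n⁵).
Since O(n⁵) grows faster than O(n), g(n) dominates.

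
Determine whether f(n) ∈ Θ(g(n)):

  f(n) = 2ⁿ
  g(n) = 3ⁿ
False

f(n) = 2ⁿ is O(2ⁿ), and g(n) = 3ⁿ is O(3ⁿ).
Since they have different growth rates, f(n) = Θ(g(n)) is false.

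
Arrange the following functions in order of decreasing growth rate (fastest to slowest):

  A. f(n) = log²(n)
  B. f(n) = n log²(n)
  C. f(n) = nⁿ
C > B > A

Comparing growth rates:
C = nⁿ is O(nⁿ)
B = n log²(n) is O(n log² n)
A = log²(n) is O(log² n)

Therefore, the order from fastest to slowest is: C > B > A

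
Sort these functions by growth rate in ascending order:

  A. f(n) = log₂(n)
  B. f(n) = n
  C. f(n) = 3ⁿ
A < B < C

Comparing growth rates:
A = log₂(n) is O(log n)
B = n is O(n)
C = 3ⁿ is O(3ⁿ)

Therefore, the order from slowest to fastest is: A < B < C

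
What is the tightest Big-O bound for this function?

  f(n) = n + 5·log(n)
O(n)

The dominant term in n + 5·log(n) is n, which is Θ(n).
Lower-order terms (5·log(n)) are asymptotically negligible.
Constants are absorbed, so the tightest bound is O(n).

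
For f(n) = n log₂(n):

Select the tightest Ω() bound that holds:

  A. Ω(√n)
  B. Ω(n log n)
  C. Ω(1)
B

f(n) = n log₂(n) is Ω(n log n).
All listed options are valid Big-Ω bounds (lower bounds),
but Ω(n log n) is the tightest (largest valid bound).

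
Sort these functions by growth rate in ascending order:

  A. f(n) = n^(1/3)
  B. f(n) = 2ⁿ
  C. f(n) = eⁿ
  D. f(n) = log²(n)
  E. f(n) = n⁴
D < A < E < B < C

Comparing growth rates:
D = log²(n) is O(log² n)
A = n^(1/3) is O(n^(1/3))
E = n⁴ is O(n⁴)
B = 2ⁿ is O(2ⁿ)
C = eⁿ is O(eⁿ)

Therefore, the order from slowest to fastest is: D < A < E < B < C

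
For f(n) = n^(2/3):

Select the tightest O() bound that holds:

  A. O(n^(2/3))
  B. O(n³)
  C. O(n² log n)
A

f(n) = n^(2/3) is O(n^(2/3)).
All listed options are valid Big-O bounds (upper bounds),
but O(n^(2/3)) is the tightest (smallest valid bound).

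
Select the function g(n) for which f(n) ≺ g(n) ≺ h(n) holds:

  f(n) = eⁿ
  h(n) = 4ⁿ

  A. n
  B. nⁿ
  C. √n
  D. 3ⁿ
D

We need g(n) with eⁿ = o(g(n)) and g(n) = o(4ⁿ), i.e. O(eⁿ) ≺ g ≺ O(4ⁿ).
Check each option:
  A. n — O(n) does not grow strictly faster than f(n)
  B. nⁿ — O(nⁿ) does not grow strictly slower than h(n)
  C. √n — O(√n) does not grow strictly faster than f(n)
  D. 3ⁿ — O(3ⁿ) is strictly between O(eⁿ) and O(4ⁿ) ✓

Only option D (3ⁿ) lies strictly between.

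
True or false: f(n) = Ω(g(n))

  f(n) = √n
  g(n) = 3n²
False

f(n) = √n is O(√n), and g(n) = 3n² is O(n²).
Since O(√n) grows slower than O(n²), f(n) = Ω(g(n)) is false.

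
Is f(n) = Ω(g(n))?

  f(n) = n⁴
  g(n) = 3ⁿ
False

f(n) = n⁴ is O(n⁴), and g(n) = 3ⁿ is O(3ⁿ).
Since O(n⁴) grows slower than O(3ⁿ), f(n) = Ω(g(n)) is false.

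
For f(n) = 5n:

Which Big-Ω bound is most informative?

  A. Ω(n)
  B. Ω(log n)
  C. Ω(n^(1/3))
A

f(n) = 5n is Ω(n).
All listed options are valid Big-Ω bounds (lower bounds),
but Ω(n) is the tightest (largest valid bound).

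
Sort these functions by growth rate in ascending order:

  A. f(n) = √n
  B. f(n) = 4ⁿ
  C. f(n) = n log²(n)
A < C < B

Comparing growth rates:
A = √n is O(√n)
C = n log²(n) is O(n log² n)
B = 4ⁿ is O(4ⁿ)

Therefore, the order from slowest to fastest is: A < C < B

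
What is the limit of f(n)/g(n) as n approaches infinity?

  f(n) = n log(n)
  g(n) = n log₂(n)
log(2)

Since n log(n) and n log₂(n) have the same growth rate (O(n log n)),
the ratio converges to a constant: log(2).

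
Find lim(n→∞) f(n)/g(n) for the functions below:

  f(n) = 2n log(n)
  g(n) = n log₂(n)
log(4)

Since 2n log(n) and n log₂(n) have the same growth rate (O(n log n)),
the ratio converges to a constant: log(4).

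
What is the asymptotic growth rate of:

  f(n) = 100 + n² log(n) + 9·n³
Θ(n³)

Order the terms by growth rate: 100 ≺ n² log(n) ≺ 9·n³.
The fastest-growing term 9·n³ dominates as n → ∞; dropping its constant factor gives Θ(n³).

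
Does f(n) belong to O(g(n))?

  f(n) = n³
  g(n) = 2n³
True

f(n) = n³ and g(n) = 2n³ are both O(n³).
Big-O permits equal growth rates (f ≤ c·g for some c), so f(n) = O(g(n)) is true.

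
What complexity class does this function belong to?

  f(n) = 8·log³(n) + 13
O(log³ n)

The dominant term in 8·log³(n) + 13 is 8·log³(n), which is Θ(log³ n).
Lower-order terms (13) are asymptotically negligible.
Constants are absorbed, so the tightest bound is O(log³ n).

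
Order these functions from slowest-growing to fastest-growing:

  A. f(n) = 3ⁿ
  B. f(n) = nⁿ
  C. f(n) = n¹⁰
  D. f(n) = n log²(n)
D < C < A < B

Comparing growth rates:
D = n log²(n) is O(n log² n)
C = n¹⁰ is O(n¹⁰)
A = 3ⁿ is O(3ⁿ)
B = nⁿ is O(nⁿ)

Therefore, the order from slowest to fastest is: D < C < A < B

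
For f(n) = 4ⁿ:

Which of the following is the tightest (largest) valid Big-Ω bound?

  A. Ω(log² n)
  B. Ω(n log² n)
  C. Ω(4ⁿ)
C

f(n) = 4ⁿ is Ω(4ⁿ).
All listed options are valid Big-Ω bounds (lower bounds),
but Ω(4ⁿ) is the tightest (largest valid bound).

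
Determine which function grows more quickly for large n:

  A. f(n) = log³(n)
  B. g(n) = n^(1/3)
B

f(n) = log³(n) is O(log³ n), while g(n) = n^(1/3) is O(n^(1/3)).
Since O(n^(1/3)) grows faster than O(log³ n), g(n) dominates.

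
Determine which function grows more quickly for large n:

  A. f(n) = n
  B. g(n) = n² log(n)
B

f(n) = n is O(n), while g(n) = n² log(n) is O(n² log n).
Since O(n² log n) grows faster than O(n), g(n) dominates.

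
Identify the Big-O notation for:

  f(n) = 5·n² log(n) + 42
O(n² log n)

The dominant term in 5·n² log(n) + 42 is 5·n² log(n), which is Θ(n² log n).
Lower-order terms (42) are asymptotically negligible.
Constants are absorbed, so the tightest bound is O(n² log n).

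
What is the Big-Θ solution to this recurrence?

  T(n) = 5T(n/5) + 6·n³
Θ(n³)

Master Theorem: a = 5, b = 5, f(n) = 6·n³.
Compute the critical exponent d = log₅(5) = 1.
Compare f(n) = Θ(n³) against n^d:
  k = 3 > d = 1, so f(n) = Ω(n^(d+ε)) — Case 3.
  Regularity: a·(n/b)^3/n^3 = a/b^3 = 5/125 < 1 ✓.
  The top-level work dominates: T(n) = Θ(f(n)) = Θ(n³).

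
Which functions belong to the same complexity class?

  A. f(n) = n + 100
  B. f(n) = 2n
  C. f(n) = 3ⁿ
A and B

Examining each function:
  A. n + 100 is O(n)
  B. 2n is O(n)
  C. 3ⁿ is O(3ⁿ)

Functions A and B both have the same complexity class.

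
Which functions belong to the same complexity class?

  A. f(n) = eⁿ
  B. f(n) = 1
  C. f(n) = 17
B and C

Examining each function:
  A. eⁿ is O(eⁿ)
  B. 1 is O(1)
  C. 17 is O(1)

Functions B and C both have the same complexity class.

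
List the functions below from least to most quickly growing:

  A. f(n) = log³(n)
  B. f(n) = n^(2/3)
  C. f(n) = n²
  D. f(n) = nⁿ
A < B < C < D

Comparing growth rates:
A = log³(n) is O(log³ n)
B = n^(2/3) is O(n^(2/3))
C = n² is O(n²)
D = nⁿ is O(nⁿ)

Therefore, the order from slowest to fastest is: A < B < C < D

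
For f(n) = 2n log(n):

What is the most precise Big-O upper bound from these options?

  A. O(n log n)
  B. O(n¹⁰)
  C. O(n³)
A

f(n) = 2n log(n) is O(n log n).
All listed options are valid Big-O bounds (upper bounds),
but O(n log n) is the tightest (smallest valid bound).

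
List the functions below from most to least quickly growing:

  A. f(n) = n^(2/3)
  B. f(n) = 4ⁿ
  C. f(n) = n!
C > B > A

Comparing growth rates:
C = n! is O(n!)
B = 4ⁿ is O(4ⁿ)
A = n^(2/3) is O(n^(2/3))

Therefore, the order from fastest to slowest is: C > B > A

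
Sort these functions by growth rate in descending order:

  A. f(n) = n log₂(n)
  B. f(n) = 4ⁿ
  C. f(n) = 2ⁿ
B > C > A

Comparing growth rates:
B = 4ⁿ is O(4ⁿ)
C = 2ⁿ is O(2ⁿ)
A = n log₂(n) is O(n log n)

Therefore, the order from fastest to slowest is: B > C > A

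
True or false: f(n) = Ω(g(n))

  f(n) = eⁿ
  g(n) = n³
True

f(n) = eⁿ is O(eⁿ), and g(n) = n³ is O(n³).
Since O(eⁿ) grows at least as fast as O(n³), f(n) = Ω(g(n)) is true.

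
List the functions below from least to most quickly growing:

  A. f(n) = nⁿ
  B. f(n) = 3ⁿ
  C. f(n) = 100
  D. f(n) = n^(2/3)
C < D < B < A

Comparing growth rates:
C = 100 is O(1)
D = n^(2/3) is O(n^(2/3))
B = 3ⁿ is O(3ⁿ)
A = nⁿ is O(nⁿ)

Therefore, the order from slowest to fastest is: C < D < B < A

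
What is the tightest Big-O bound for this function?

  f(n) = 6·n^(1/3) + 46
O(n^(1/3))

The dominant term in 6·n^(1/3) + 46 is 6·n^(1/3), which is Θ(n^(1/3)).
Lower-order terms (46) are asymptotically negligible.
Constants are absorbed, so the tightest bound is O(n^(1/3)).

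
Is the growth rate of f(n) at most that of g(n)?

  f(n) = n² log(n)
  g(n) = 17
False

f(n) = n² log(n) is O(n² log n), and g(n) = 17 is O(1).
Since O(n² log n) grows faster than O(1), f(n) = O(g(n)) is false.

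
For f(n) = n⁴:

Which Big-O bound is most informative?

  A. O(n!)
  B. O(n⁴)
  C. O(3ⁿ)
B

f(n) = n⁴ is O(n⁴).
All listed options are valid Big-O bounds (upper bounds),
but O(n⁴) is the tightest (smallest valid bound).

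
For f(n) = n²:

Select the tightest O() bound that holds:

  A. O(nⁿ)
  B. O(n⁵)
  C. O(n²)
C

f(n) = n² is O(n²).
All listed options are valid Big-O bounds (upper bounds),
but O(n²) is the tightest (smallest valid bound).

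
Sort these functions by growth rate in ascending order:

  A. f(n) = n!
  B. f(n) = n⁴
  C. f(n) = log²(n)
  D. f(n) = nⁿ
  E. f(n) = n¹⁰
C < B < E < A < D

Comparing growth rates:
C = log²(n) is O(log² n)
B = n⁴ is O(n⁴)
E = n¹⁰ is O(n¹⁰)
A = n! is O(n!)
D = nⁿ is O(nⁿ)

Therefore, the order from slowest to fastest is: C < B < E < A < D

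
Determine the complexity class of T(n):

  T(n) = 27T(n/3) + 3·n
Θ(n³)

Master Theorem: a = 27, b = 3, f(n) = 3·n.
Compute the critical exponent d = log₃(27) = 3.
Compare f(n) = Θ(n) against n^d:
  k = 1 < d = 3, so f(n) = O(n^(d-ε)) — Case 1.
  The recursion cost dominates: T(n) = Θ(n^d) = Θ(n³).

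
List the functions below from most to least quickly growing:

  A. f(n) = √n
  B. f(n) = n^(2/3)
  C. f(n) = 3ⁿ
C > B > A

Comparing growth rates:
C = 3ⁿ is O(3ⁿ)
B = n^(2/3) is O(n^(2/3))
A = √n is O(√n)

Therefore, the order from fastest to slowest is: C > B > A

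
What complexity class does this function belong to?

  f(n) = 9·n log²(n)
O(n log² n)

The dominant term in 9·n log²(n) is 9·n log²(n), which is Θ(n log² n).
Constants are absorbed, so the tightest bound is O(n log² n).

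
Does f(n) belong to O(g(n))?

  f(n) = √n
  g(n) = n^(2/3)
True

f(n) = √n is O(√n), and g(n) = n^(2/3) is O(n^(2/3)).
Since O(√n) ⊆ O(n^(2/3)) (f grows no faster than g), f(n) = O(g(n)) is true.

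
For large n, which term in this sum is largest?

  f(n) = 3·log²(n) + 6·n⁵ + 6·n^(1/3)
6·n⁵

Looking at each term:
  - 3·log²(n) is O(log² n)
  - 6·n⁵ is O(n⁵)
  - 6·n^(1/3) is O(n^(1/3))

The term 6·n⁵ (O(n⁵)) grows fastest and dominates all others.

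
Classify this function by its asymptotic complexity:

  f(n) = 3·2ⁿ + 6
O(2ⁿ)

The dominant term in 3·2ⁿ + 6 is 3·2ⁿ, which is Θ(2ⁿ).
Lower-order terms (6) are asymptotically negligible.
Constants are absorbed, so the tightest bound is O(2ⁿ).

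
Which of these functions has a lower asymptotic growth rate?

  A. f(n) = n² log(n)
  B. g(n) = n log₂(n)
B

f(n) = n² log(n) is O(n² log n), while g(n) = n log₂(n) is O(n log n).
Since O(n log n) grows slower than O(n² log n), g(n) is dominated.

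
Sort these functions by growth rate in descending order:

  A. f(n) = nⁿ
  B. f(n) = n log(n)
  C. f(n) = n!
A > C > B

Comparing growth rates:
A = nⁿ is O(nⁿ)
C = n! is O(n!)
B = n log(n) is O(n log n)

Therefore, the order from fastest to slowest is: A > C > B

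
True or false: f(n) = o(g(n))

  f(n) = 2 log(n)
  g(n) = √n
True

f(n) = 2 log(n) is O(log n), and g(n) = √n is O(√n).
Since O(log n) grows strictly slower than O(√n), f(n) = o(g(n)) is true.
This means lim(n→∞) f(n)/g(n) = 0.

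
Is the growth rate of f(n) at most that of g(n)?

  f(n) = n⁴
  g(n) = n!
True

f(n) = n⁴ is O(n⁴), and g(n) = n! is O(n!).
Since O(n⁴) ⊆ O(n!) (f grows no faster than g), f(n) = O(g(n)) is true.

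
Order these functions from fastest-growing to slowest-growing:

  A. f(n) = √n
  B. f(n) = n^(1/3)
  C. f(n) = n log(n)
C > A > B

Comparing growth rates:
C = n log(n) is O(n log n)
A = √n is O(√n)
B = n^(1/3) is O(n^(1/3))

Therefore, the order from fastest to slowest is: C > A > B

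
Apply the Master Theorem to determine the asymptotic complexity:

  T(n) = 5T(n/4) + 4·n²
Θ(n²)

Master Theorem: a = 5, b = 4, f(n) = 4·n².
Compute the critical exponent d = log₄(5) = 1.161.
Compare f(n) = Θ(n²) against n^d:
  k = 2 > d = 1.161, so f(n) = Ω(n^(d+ε)) — Case 3.
  Regularity: a·(n/b)^2/n^2 = a/b^2 = 5/16 < 1 ✓.
  The top-level work dominates: T(n) = Θ(f(n)) = Θ(n²).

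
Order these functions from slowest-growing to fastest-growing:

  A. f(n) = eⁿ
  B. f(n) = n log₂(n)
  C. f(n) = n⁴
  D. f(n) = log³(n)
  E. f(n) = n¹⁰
D < B < C < E < A

Comparing growth rates:
D = log³(n) is O(log³ n)
B = n log₂(n) is O(n log n)
C = n⁴ is O(n⁴)
E = n¹⁰ is O(n¹⁰)
A = eⁿ is O(eⁿ)

Therefore, the order from slowest to fastest is: D < B < C < E < A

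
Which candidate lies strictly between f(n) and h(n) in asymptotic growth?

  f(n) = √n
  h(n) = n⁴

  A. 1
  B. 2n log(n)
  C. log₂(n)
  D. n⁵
B

We need g(n) with √n = o(g(n)) and g(n) = o(n⁴), i.e. O(√n) ≺ g ≺ O(n⁴).
Check each option:
  A. 1 — O(1) does not grow strictly faster than f(n)
  B. 2n log(n) — O(n log n) is strictly between O(√n) and O(n⁴) ✓
  C. log₂(n) — O(log n) does not grow strictly faster than f(n)
  D. n⁵ — O(n⁵) does not grow strictly slower than h(n)

Only option B (2n log(n)) lies strictly between.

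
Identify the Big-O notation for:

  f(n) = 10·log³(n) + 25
O(log³ n)

The dominant term in 10·log³(n) + 25 is 10·log³(n), which is Θ(log³ n).
Lower-order terms (25) are asymptotically negligible.
Constants are absorbed, so the tightest bound is O(log³ n).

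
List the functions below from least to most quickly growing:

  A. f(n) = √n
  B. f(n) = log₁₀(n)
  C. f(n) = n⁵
B < A < C

Comparing growth rates:
B = log₁₀(n) is O(log n)
A = √n is O(√n)
C = n⁵ is O(n⁵)

Therefore, the order from slowest to fastest is: B < A < C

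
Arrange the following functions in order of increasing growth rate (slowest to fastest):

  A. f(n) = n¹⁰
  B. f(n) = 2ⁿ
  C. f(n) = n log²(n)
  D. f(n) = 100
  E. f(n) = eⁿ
D < C < A < B < E

Comparing growth rates:
D = 100 is O(1)
C = n log²(n) is O(n log² n)
A = n¹⁰ is O(n¹⁰)
B = 2ⁿ is O(2ⁿ)
E = eⁿ is O(eⁿ)

Therefore, the order from slowest to fastest is: D < C < A < B < E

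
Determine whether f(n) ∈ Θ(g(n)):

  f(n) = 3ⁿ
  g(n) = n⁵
False

f(n) = 3ⁿ is O(3ⁿ), and g(n) = n⁵ is O(n⁵).
Since they have different growth rates, f(n) = Θ(g(n)) is false.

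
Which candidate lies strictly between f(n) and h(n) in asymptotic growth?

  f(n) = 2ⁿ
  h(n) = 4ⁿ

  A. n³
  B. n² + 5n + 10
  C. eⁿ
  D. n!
C

We need g(n) with 2ⁿ = o(g(n)) and g(n) = o(4ⁿ), i.e. O(2ⁿ) ≺ g ≺ O(4ⁿ).
Check each option:
  A. n³ — O(n³) does not grow strictly faster than f(n)
  B. n² + 5n + 10 — O(n²) does not grow strictly faster than f(n)
  C. eⁿ — O(eⁿ) is strictly between O(2ⁿ) and O(4ⁿ) ✓
  D. n! — O(n!) does not grow strictly slower than h(n)

Only option C (eⁿ) lies strictly between.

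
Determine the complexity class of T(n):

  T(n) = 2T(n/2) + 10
Θ(n)

Master Theorem: a = 2, b = 2, f(n) = 10.
Compute the critical exponent d = log₂(2) = 1.
Compare f(n) = Θ(1) against n^d:
  k = 0 < d = 1, so f(n) = O(n^(d-ε)) — Case 1.
  The recursion cost dominates: T(n) = Θ(n^d) = Θ(n).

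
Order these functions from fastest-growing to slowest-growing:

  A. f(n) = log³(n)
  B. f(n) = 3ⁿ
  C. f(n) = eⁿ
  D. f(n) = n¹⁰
B > C > D > A

Comparing growth rates:
B = 3ⁿ is O(3ⁿ)
C = eⁿ is O(eⁿ)
D = n¹⁰ is O(n¹⁰)
A = log³(n) is O(log³ n)

Therefore, the order from fastest to slowest is: B > C > D > A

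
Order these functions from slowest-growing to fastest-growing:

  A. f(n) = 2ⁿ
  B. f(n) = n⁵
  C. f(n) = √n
C < B < A

Comparing growth rates:
C = √n is O(√n)
B = n⁵ is O(n⁵)
A = 2ⁿ is O(2ⁿ)

Therefore, the order from slowest to fastest is: C < B < A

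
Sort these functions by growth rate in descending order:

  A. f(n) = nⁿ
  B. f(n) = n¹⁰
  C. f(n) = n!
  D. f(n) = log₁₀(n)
A > C > B > D

Comparing growth rates:
A = nⁿ is O(nⁿ)
C = n! is O(n!)
B = n¹⁰ is O(n¹⁰)
D = log₁₀(n) is O(log n)

Therefore, the order from fastest to slowest is: A > C > B > D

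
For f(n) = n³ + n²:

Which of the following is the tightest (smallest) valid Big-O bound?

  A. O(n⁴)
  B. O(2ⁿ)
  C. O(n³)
C

f(n) = n³ + n² is O(n³).
All listed options are valid Big-O bounds (upper bounds),
but O(n³) is the tightest (smallest valid bound).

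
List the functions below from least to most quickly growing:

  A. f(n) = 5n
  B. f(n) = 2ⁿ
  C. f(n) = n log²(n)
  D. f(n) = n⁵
A < C < D < B

Comparing growth rates:
A = 5n is O(n)
C = n log²(n) is O(n log² n)
D = n⁵ is O(n⁵)
B = 2ⁿ is O(2ⁿ)

Therefore, the order from slowest to fastest is: A < C < D < B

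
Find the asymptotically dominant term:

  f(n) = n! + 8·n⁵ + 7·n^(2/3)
n!

Looking at each term:
  - n! is O(n!)
  - 8·n⁵ is O(n⁵)
  - 7·n^(2/3) is O(n^(2/3))

The term n! (O(n!)) grows fastest and dominates all others.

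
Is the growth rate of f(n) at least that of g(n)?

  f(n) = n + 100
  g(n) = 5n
True

f(n) = n + 100 and g(n) = 5n are both O(n).
Big-Ω permits equal growth rates (f ≥ c·g for some c > 0), so f(n) = Ω(g(n)) is true.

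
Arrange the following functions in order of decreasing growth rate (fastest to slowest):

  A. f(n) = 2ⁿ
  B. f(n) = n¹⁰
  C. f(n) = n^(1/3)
A > B > C

Comparing growth rates:
A = 2ⁿ is O(2ⁿ)
B = n¹⁰ is O(n¹⁰)
C = n^(1/3) is O(n^(1/3))

Therefore, the order from fastest to slowest is: A > B > C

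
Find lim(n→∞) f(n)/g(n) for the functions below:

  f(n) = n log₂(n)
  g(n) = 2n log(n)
1/(2*log(2))

Since n log₂(n) and 2n log(n) have the same growth rate (O(n log n)),
the ratio converges to a constant: 1/(2*log(2)).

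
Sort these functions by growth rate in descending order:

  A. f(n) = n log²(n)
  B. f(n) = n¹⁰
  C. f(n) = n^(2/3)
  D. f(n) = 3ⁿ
D > B > A > C

Comparing growth rates:
D = 3ⁿ is O(3ⁿ)
B = n¹⁰ is O(n¹⁰)
A = n log²(n) is O(n log² n)
C = n^(2/3) is O(n^(2/3))

Therefore, the order from fastest to slowest is: D > B > A > C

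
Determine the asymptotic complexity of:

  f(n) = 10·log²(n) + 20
O(log² n)

The dominant term in 10·log²(n) + 20 is 10·log²(n), which is Θ(log² n).
Lower-order terms (20) are asymptotically negligible.
Constants are absorbed, so the tightest bound is O(log² n).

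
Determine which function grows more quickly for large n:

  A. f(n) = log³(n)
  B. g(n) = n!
B

f(n) = log³(n) is O(log³ n), while g(n) = n! is O(n!).
Since O(n!) grows faster than O(log³ n), g(n) dominates.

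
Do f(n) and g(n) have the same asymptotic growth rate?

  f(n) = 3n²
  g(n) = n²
True

f(n) = 3n² and g(n) = n² are both O(n²).
Since they have the same asymptotic growth rate, f(n) = Θ(g(n)) is true.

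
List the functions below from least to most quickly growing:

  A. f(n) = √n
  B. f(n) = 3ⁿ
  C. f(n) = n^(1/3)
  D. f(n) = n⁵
C < A < D < B

Comparing growth rates:
C = n^(1/3) is O(n^(1/3))
A = √n is O(√n)
D = n⁵ is O(n⁵)
B = 3ⁿ is O(3ⁿ)

Therefore, the order from slowest to fastest is: C < A < D < B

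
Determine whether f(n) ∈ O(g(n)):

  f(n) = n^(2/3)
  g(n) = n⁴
True

f(n) = n^(2/3) is O(n^(2/3)), and g(n) = n⁴ is O(n⁴).
Since O(n^(2/3)) ⊆ O(n⁴) (f grows no faster than g), f(n) = O(g(n)) is true.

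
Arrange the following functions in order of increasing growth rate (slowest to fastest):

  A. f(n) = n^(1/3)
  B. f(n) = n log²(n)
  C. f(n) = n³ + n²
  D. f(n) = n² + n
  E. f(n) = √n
A < E < B < D < C

Comparing growth rates:
A = n^(1/3) is O(n^(1/3))
E = √n is O(√n)
B = n log²(n) is O(n log² n)
D = n² + n is O(n²)
C = n³ + n² is O(n³)

Therefore, the order from slowest to fastest is: A < E < B < D < C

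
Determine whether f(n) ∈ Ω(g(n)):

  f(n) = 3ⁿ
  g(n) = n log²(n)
True

f(n) = 3ⁿ is O(3ⁿ), and g(n) = n log²(n) is O(n log² n).
Since O(3ⁿ) grows at least as fast as O(n log² n), f(n) = Ω(g(n)) is true.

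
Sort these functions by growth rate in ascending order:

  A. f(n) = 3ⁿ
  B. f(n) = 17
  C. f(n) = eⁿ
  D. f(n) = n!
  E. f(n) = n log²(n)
B < E < C < A < D

Comparing growth rates:
B = 17 is O(1)
E = n log²(n) is O(n log² n)
C = eⁿ is O(eⁿ)
A = 3ⁿ is O(3ⁿ)
D = n! is O(n!)

Therefore, the order from slowest to fastest is: B < E < C < A < D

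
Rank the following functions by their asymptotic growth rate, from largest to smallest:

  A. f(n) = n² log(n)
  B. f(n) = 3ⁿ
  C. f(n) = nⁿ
C > B > A

Comparing growth rates:
C = nⁿ is O(nⁿ)
B = 3ⁿ is O(3ⁿ)
A = n² log(n) is O(n² log n)

Therefore, the order from fastest to slowest is: C > B > A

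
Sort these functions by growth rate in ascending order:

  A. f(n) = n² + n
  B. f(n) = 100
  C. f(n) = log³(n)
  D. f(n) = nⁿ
B < C < A < D

Comparing growth rates:
B = 100 is O(1)
C = log³(n) is O(log³ n)
A = n² + n is O(n²)
D = nⁿ is O(nⁿ)

Therefore, the order from slowest to fastest is: B < C < A < D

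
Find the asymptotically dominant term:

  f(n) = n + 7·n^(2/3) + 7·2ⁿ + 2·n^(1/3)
7·2ⁿ

Looking at each term:
  - n is O(n)
  - 7·n^(2/3) is O(n^(2/3))
  - 7·2ⁿ is O(2ⁿ)
  - 2·n^(1/3) is O(n^(1/3))

The term 7·2ⁿ (O(2ⁿ)) grows fastest and dominates all others.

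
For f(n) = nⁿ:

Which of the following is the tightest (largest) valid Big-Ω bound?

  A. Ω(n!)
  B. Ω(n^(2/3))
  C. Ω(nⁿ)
C

f(n) = nⁿ is Ω(nⁿ).
All listed options are valid Big-Ω bounds (lower bounds),
but Ω(nⁿ) is the tightest (largest valid bound).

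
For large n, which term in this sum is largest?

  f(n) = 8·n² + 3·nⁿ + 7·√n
3·nⁿ

Looking at each term:
  - 8·n² is O(n²)
  - 3·nⁿ is O(nⁿ)
  - 7·√n is O(√n)

The term 3·nⁿ (O(nⁿ)) grows fastest and dominates all others.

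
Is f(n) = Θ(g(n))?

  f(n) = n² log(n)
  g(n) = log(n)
False

f(n) = n² log(n) is O(n² log n), and g(n) = log(n) is O(log n).
Since they have different growth rates, f(n) = Θ(g(n)) is false.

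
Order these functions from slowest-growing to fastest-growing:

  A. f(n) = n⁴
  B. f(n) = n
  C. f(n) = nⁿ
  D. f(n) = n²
B < D < A < C

Comparing growth rates:
B = n is O(n)
D = n² is O(n²)
A = n⁴ is O(n⁴)
C = nⁿ is O(nⁿ)

Therefore, the order from slowest to fastest is: B < D < A < C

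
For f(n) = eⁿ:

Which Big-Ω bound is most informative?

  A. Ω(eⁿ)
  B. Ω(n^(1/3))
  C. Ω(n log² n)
A

f(n) = eⁿ is Ω(eⁿ).
All listed options are valid Big-Ω bounds (lower bounds),
but Ω(eⁿ) is the tightest (largest valid bound).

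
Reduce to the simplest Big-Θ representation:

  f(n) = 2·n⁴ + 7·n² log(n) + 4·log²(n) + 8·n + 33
Θ(n⁴)

Order the terms by growth rate: 33 ≺ 4·log²(n) ≺ 8·n ≺ 7·n² log(n) ≺ 2·n⁴.
The fastest-growing term 2·n⁴ dominates as n → ∞; dropping its constant factor gives Θ(n⁴).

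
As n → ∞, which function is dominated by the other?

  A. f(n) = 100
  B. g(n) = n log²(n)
A

f(n) = 100 is O(1), while g(n) = n log²(n) is O(n log² n).
Since O(1) grows slower than O(n log² n), f(n) is dominated.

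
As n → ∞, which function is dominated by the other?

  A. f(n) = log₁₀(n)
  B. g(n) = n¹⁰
A

f(n) = log₁₀(n) is O(log n), while g(n) = n¹⁰ is O(n¹⁰).
Since O(log n) grows slower than O(n¹⁰), f(n) is dominated.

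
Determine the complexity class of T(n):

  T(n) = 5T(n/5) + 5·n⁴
Θ(n⁴)

Master Theorem: a = 5, b = 5, f(n) = 5·n⁴.
Compute the critical exponent d = log₅(5) = 1.
Compare f(n) = Θ(n⁴) against n^d:
  k = 4 > d = 1, so f(n) = Ω(n^(d+ε)) — Case 3.
  Regularity: a·(n/b)^4/n^4 = a/b^4 = 5/625 < 1 ✓.
  The top-level work dominates: T(n) = Θ(f(n)) = Θ(n⁴).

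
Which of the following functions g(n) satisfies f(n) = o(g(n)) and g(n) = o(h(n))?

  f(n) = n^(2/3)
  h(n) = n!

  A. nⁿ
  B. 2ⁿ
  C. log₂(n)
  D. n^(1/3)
B

We need g(n) with n^(2/3) = o(g(n)) and g(n) = o(n!), i.e. O(n^(2/3)) ≺ g ≺ O(n!).
Check each option:
  A. nⁿ — O(nⁿ) does not grow strictly slower than h(n)
  B. 2ⁿ — O(2ⁿ) is strictly between O(n^(2/3)) and O(n!) ✓
  C. log₂(n) — O(log n) does not grow strictly faster than f(n)
  D. n^(1/3) — O(n^(1/3)) does not grow strictly faster than f(n)

Only option B (2ⁿ) lies strictly between.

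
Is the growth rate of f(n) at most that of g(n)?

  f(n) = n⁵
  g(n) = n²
False

f(n) = n⁵ is O(n⁵), and g(n) = n² is O(n²).
Since O(n⁵) grows faster than O(n²), f(n) = O(g(n)) is false.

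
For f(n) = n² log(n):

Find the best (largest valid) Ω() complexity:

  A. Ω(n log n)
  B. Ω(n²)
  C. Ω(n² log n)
C

f(n) = n² log(n) is Ω(n² log n).
All listed options are valid Big-Ω bounds (lower bounds),
but Ω(n² log n) is the tightest (largest valid bound).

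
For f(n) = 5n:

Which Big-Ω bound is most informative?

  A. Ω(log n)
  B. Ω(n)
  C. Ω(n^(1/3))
B

f(n) = 5n is Ω(n).
All listed options are valid Big-Ω bounds (lower bounds),
but Ω(n) is the tightest (largest valid bound).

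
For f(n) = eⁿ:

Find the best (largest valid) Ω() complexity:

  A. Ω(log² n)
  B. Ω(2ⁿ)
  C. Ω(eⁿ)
C

f(n) = eⁿ is Ω(eⁿ).
All listed options are valid Big-Ω bounds (lower bounds),
but Ω(eⁿ) is the tightest (largest valid bound).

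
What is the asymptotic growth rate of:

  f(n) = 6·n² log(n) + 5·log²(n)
Θ(n² log n)

Order the terms by growth rate: 5·log²(n) ≺ 6·n² log(n).
The fastest-growing term 6·n² log(n) dominates as n → ∞; dropping its constant factor gives Θ(n² log n).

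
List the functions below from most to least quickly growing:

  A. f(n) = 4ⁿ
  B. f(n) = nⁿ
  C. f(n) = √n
B > A > C

Comparing growth rates:
B = nⁿ is O(nⁿ)
A = 4ⁿ is O(4ⁿ)
C = √n is O(√n)

Therefore, the order from fastest to slowest is: B > A > C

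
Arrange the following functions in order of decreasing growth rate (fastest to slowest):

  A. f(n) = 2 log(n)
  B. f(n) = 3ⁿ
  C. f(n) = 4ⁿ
C > B > A

Comparing growth rates:
C = 4ⁿ is O(4ⁿ)
B = 3ⁿ is O(3ⁿ)
A = 2 log(n) is O(log n)

Therefore, the order from fastest to slowest is: C > B > A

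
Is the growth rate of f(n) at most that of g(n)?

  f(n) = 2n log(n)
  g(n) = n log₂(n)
True

f(n) = 2n log(n) and g(n) = n log₂(n) are both O(n log n).
Big-O permits equal growth rates (f ≤ c·g for some c), so f(n) = O(g(n)) is true.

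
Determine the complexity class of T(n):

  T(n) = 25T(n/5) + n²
Θ(n² log n)

Master Theorem: a = 25, b = 5, f(n) = n².
Compute the critical exponent d = log₅(25) = 2.
Compare f(n) = Θ(n²) against n^d:
  k = 2 = d, so f(n) = Θ(n^d) — Case 2.
  Work is balanced across levels: T(n) = Θ(n^d log n) = Θ(n² log n).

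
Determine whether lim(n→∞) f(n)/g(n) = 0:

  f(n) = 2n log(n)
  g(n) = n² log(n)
True

f(n) = 2n log(n) is O(n log n), and g(n) = n² log(n) is O(n² log n).
Since O(n log n) grows strictly slower than O(n² log n), f(n) = o(g(n)) is true.
This means lim(n→∞) f(n)/g(n) = 0.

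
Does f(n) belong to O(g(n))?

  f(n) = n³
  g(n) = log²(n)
False

f(n) = n³ is O(n³), and g(n) = log²(n) is O(log² n).
Since O(n³) grows faster than O(log² n), f(n) = O(g(n)) is false.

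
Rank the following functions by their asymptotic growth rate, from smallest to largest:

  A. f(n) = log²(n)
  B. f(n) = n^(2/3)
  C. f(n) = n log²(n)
A < B < C

Comparing growth rates:
A = log²(n) is O(log² n)
B = n^(2/3) is O(n^(2/3))
C = n log²(n) is O(n log² n)

Therefore, the order from slowest to fastest is: A < B < C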